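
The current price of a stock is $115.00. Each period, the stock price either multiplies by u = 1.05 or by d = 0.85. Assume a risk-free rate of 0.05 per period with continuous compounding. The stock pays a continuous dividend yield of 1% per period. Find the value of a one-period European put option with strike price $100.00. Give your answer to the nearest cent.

Per-period risk-free factor R = e^0.05 = 1.0513; dividend-adjusted growth = e^(0.05−0.01) = 1.0408.
Risk-neutral probability p = (1.0408 − 0.85)/(1.05 − 0.85) = 0.1908/0.2000 = 0.9541
Terminal stock prices: S_u = 120.8, S_d = 97.75
Terminal payoffs (K − S): max(-20.75, 0) = 0, max(2.25, 0) = 2.25
Node 0 (S = 115): V_0 = e^(−0.05)·[0.9541·0.0000 + 0.0459·2.2500] = 0.0983

$0.10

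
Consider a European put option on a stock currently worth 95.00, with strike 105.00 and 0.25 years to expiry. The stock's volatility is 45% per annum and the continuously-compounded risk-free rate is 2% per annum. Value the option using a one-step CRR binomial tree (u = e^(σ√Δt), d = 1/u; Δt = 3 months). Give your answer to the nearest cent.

15.80

CRR parameters: u = e^(σ√Δt) = e^(0.45·√0.25) = 1.2523, d = 1/u = 0.7985
Per-period rate: rΔt = 0.02·0.25 = 0.005, so R = e^0.005 = 1.0050
Risk-neutral probability p = (e^0.005 − 0.7985)/(1.2523 − 0.7985) = 0.2065/0.4538 = 0.4550
Terminal stock prices: S_u = 119, S_d = 75.86
Terminal payoffs (K − S): max(-13.97, 0) = 0, max(29.14, 0) = 29.14
Node 0 (S = 95): V_0 = e^(−0.005)·[0.4550·0.0000 + 0.5450·29.1410] = 15.8017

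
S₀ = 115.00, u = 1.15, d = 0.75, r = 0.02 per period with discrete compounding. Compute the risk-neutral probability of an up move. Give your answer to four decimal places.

Risk-neutral probability p = (1 + 0.02 − 0.75)/(1.15 − 0.75) = 0.2700/0.4000 = 0.6750

p = 0.6750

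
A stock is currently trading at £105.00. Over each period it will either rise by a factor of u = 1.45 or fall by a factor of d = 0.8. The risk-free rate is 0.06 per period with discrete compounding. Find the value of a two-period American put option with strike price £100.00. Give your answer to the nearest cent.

£10.51

Risk-neutral probability p = (1 + 0.06 − 0.8)/(1.45 − 0.8) = 0.2600/0.6500 = 0.4000
Terminal stock prices: S_uu = 220.8, S_ud = 121.8, S_dd = 67.2
Terminal payoffs (K − S): max(-120.8, 0) = 0, max(-21.8, 0) = 0, max(32.8, 0) = 32.8
Node u (S = 152.2): continuation = 1/1.06·[0.4000·0.0000 + 0.6000·0.0000] = 0.0000; exercise value = 0.0000 ≤ continuation, so V_u = 0.0000
Node d (S = 84): continuation = 1/1.06·[0.4000·0.0000 + 0.6000·32.8000] = 18.5660; exercise value = 16.0000 ≤ continuation, so V_d = 18.5660
Node 0 (S = 105): continuation = 1/1.06·[0.4000·0.0000 + 0.6000·18.5660] = 10.5091; exercise value = 0.0000 ≤ continuation, so V_0 = 10.5091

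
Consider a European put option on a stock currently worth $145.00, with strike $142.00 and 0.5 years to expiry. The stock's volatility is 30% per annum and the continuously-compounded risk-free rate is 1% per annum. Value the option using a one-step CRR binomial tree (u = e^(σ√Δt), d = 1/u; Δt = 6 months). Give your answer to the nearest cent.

$13.31

CRR parameters: u = e^(σ√Δt) = e^(0.3·√0.5) = 1.2363, d = 1/u = 0.8089
Per-period rate: rΔt = 0.01·0.5 = 0.005, so R = e^0.005 = 1.0050
Risk-neutral probability p = (e^0.005 − 0.8089)/(1.2363 − 0.8089) = 0.1962/0.4275 = 0.4589
Terminal stock prices: S_u = 179.3, S_d = 117.3
Terminal payoffs (K − S): max(-37.27, 0) = 0, max(24.72, 0) = 24.72
Node 0 (S = 145): V_0 = e^(−0.005)·[0.4589·0.0000 + 0.5411·24.7156] = 13.3071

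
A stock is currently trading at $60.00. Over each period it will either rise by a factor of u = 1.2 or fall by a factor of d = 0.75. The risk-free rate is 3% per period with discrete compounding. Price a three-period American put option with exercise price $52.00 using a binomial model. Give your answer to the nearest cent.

$4.32

Risk-neutral probability p = (1 + 0.03 − 0.75)/(1.2 − 0.75) = 0.2800/0.4500 = 0.6222
Terminal stock prices: S_uuu = 103.7, S_uud = 64.8, S_udd = 40.5, S_ddd = 25.31
Terminal payoffs (K − S): max(-51.68, 0) = 0, max(-12.8, 0) = 0, max(11.5, 0) = 11.5, max(26.69, 0) = 26.69
Node uu (S = 86.4): continuation = 1/1.03·[0.6222·0.0000 + 0.3778·0.0000] = 0.0000; exercise value = 0.0000 ≤ continuation, so V_uu = 0.0000
Node ud (S = 54): continuation = 1/1.03·[0.6222·0.0000 + 0.3778·11.5000] = 4.2179; exercise value = 0.0000 ≤ continuation, so V_ud = 4.2179
Node dd (S = 33.75): continuation = 1/1.03·[0.6222·11.5000 + 0.3778·26.6875] = 16.7354; exercise value = 18.2500 > continuation, so V_dd = 18.2500 (exercise)
Node u (S = 72): continuation = 1/1.03·[0.6222·0.0000 + 0.3778·4.2179] = 1.5470; exercise value = 0.0000 ≤ continuation, so V_u = 1.5470
Node d (S = 45): continuation = 1/1.03·[0.6222·4.2179 + 0.3778·18.2500] = 9.2417; exercise value = 7.0000 ≤ continuation, so V_d = 9.2417
Node 0 (S = 60): continuation = 1/1.03·[0.6222·1.5470 + 0.3778·9.2417] = 4.3242; exercise value = 0.0000 ≤ continuation, so V_0 = 4.3242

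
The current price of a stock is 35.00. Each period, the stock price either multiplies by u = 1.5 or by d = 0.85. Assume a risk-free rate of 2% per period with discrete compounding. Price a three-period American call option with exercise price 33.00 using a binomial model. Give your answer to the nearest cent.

8.27

Risk-neutral probability p = (1 + 0.02 − 0.85)/(1.5 − 0.85) = 0.1700/0.6500 = 0.2615
Terminal stock prices: S_uuu = 118.1, S_uud = 66.94, S_udd = 37.93, S_ddd = 21.49
Terminal payoffs (S − K): max(85.12, 0) = 85.12, max(33.94, 0) = 33.94, max(4.931, 0) = 4.931, max(-11.51, 0) = 0
Node uu (S = 78.75): continuation = 1/1.02·[0.2615·85.1250 + 0.7385·33.9375] = 46.3971; exercise value = 45.7500 ≤ continuation, so V_uu = 46.3971
Node ud (S = 44.62): continuation = 1/1.02·[0.2615·33.9375 + 0.7385·4.9312] = 12.2721; exercise value = 11.6250 ≤ continuation, so V_ud = 12.2721
Node dd (S = 25.29): continuation = 1/1.02·[0.2615·4.9312 + 0.7385·0.0000] = 1.2644; exercise value = 0.0000 ≤ continuation, so V_dd = 1.2644
Node u (S = 52.5): continuation = 1/1.02·[0.2615·46.3971 + 0.7385·12.2721] = 20.7814; exercise value = 19.5000 ≤ continuation, so V_u = 20.7814
Node d (S = 29.75): continuation = 1/1.02·[0.2615·12.2721 + 0.7385·1.2644] = 4.0621; exercise value = 0.0000 ≤ continuation, so V_d = 4.0621
Node 0 (S = 35): continuation = 1/1.02·[0.2615·20.7814 + 0.7385·4.0621] = 8.2695; exercise value = 2.0000 ≤ continuation, so V_0 = 8.2695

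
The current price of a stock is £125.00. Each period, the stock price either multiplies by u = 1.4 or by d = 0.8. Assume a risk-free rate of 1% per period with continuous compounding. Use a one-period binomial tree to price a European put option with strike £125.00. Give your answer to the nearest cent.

£16.09

Risk-neutral probability p = (e^0.01 − 0.8)/(1.4 − 0.8) = 0.2101/0.6000 = 0.3501
Terminal stock prices: S_u = 175, S_d = 100
Terminal payoffs (K − S): max(-50, 0) = 0, max(25, 0) = 25
Node 0 (S = 125): V_0 = e^(−0.01)·[0.3501·0.0000 + 0.6499·25.0000] = 16.0862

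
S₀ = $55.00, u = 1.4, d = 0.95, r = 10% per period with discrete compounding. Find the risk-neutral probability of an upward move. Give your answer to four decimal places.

Risk-neutral probability p = (1 + 0.1 − 0.95)/(1.4 − 0.95) = 0.1500/0.4500 = 0.3333

p = 0.3333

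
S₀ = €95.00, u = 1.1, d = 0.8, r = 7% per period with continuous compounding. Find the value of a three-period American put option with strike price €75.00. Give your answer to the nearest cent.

Risk-neutral probability p = (e^0.07 − 0.8)/(1.1 − 0.8) = 0.2725/0.3000 = 0.9084
Terminal stock prices: S_uuu = 126.4, S_uud = 91.96, S_udd = 66.88, S_ddd = 48.64
Terminal payoffs (K − S): max(-51.45, 0) = 0, max(-16.96, 0) = 0, max(8.12, 0) = 8.12, max(26.36, 0) = 26.36
Node uu (S = 115): continuation = e^(−0.07)·[0.9084·0.0000 + 0.0916·0.0000] = 0.0000; exercise value = 0.0000 ≤ continuation, so V_uu = 0.0000
Node ud (S = 83.6): continuation = e^(−0.07)·[0.9084·0.0000 + 0.0916·8.1200] = 0.6938; exercise value = 0.0000 ≤ continuation, so V_ud = 0.6938
Node dd (S = 60.8): continuation = e^(−0.07)·[0.9084·8.1200 + 0.0916·26.3600] = 9.1295; exercise value = 14.2000 > continuation, so V_dd = 14.2000 (exercise)
Node u (S = 104.5): continuation = e^(−0.07)·[0.9084·0.0000 + 0.0916·0.6938] = 0.0593; exercise value = 0.0000 ≤ continuation, so V_u = 0.0593
Node d (S = 76): continuation = e^(−0.07)·[0.9084·0.6938 + 0.0916·14.2000] = 1.8009; exercise value = 0.0000 ≤ continuation, so V_d = 1.8009
Node 0 (S = 95): continuation = e^(−0.07)·[0.9084·0.0593 + 0.0916·1.8009] = 0.2041; exercise value = 0.0000 ≤ continuation, so V_0 = 0.2041

€0.20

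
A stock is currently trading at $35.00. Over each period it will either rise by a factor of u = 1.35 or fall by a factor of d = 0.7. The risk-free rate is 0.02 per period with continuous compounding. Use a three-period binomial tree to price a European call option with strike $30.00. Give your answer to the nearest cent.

$11.41

Risk-neutral probability p = (e^0.02 − 0.7)/(1.35 − 0.7) = 0.3202/0.6500 = 0.4926
Terminal stock prices: S_uuu = 86.11, S_uud = 44.65, S_udd = 23.15, S_ddd = 12
Terminal payoffs (S − K): max(56.11, 0) = 56.11, max(14.65, 0) = 14.65, max(-6.848, 0) = 0, max(-18, 0) = 0
Node uu (S = 63.79): V_uu = e^(−0.02)·[0.4926·56.1131 + 0.5074·14.6513] = 34.3815
Node ud (S = 33.07): V_ud = e^(−0.02)·[0.4926·14.6513 + 0.5074·0.0000] = 7.0745
Node dd (S = 17.15): V_dd = e^(−0.02)·[0.4926·0.0000 + 0.5074·0.0000] = 0.0000
Node u (S = 47.25): V_u = e^(−0.02)·[0.4926·34.3815 + 0.5074·7.0745] = 20.1200
Node d (S = 24.5): V_d = e^(−0.02)·[0.4926·7.0745 + 0.5074·0.0000] = 3.4160
Node 0 (S = 35): V_0 = e^(−0.02)·[0.4926·20.1200 + 0.5074·3.4160] = 11.4141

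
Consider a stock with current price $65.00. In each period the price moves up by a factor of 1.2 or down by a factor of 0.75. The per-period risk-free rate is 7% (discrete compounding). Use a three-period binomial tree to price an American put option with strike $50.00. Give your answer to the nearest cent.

Risk-neutral probability p = (1 + 0.07 − 0.75)/(1.2 − 0.75) = 0.3200/0.4500 = 0.7111
Terminal stock prices: S_uuu = 112.3, S_uud = 70.2, S_udd = 43.88, S_ddd = 27.42
Terminal payoffs (K − S): max(-62.32, 0) = 0, max(-20.2, 0) = 0, max(6.125, 0) = 6.125, max(22.58, 0) = 22.58
Node uu (S = 93.6): continuation = 1/1.07·[0.7111·0.0000 + 0.2889·0.0000] = 0.0000; exercise value = 0.0000 ≤ continuation, so V_uu = 0.0000
Node ud (S = 58.5): continuation = 1/1.07·[0.7111·0.0000 + 0.2889·6.1250] = 1.6537; exercise value = 0.0000 ≤ continuation, so V_ud = 1.6537
Node dd (S = 36.56): continuation = 1/1.07·[0.7111·6.1250 + 0.2889·22.5781] = 10.1665; exercise value = 13.4375 > continuation, so V_dd = 13.4375 (exercise)
Node u (S = 78): continuation = 1/1.07·[0.7111·0.0000 + 0.2889·1.6537] = 0.4465; exercise value = 0.0000 ≤ continuation, so V_u = 0.4465
Node d (S = 48.75): continuation = 1/1.07·[0.7111·1.6537 + 0.2889·13.4375] = 4.7270; exercise value = 1.2500 ≤ continuation, so V_d = 4.7270
Node 0 (S = 65): continuation = 1/1.07·[0.7111·0.4465 + 0.2889·4.7270] = 1.5730; exercise value = 0.0000 ≤ continuation, so V_0 = 1.5730

$1.57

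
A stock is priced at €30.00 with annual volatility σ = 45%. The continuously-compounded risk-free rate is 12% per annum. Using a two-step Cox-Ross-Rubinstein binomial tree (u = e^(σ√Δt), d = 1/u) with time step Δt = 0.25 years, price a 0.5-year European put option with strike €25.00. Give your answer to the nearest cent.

€1.32

CRR parameters: u = e^(σ√Δt) = e^(0.45·√0.25) = 1.2523, d = 1/u = 0.7985
Per-period rate: rΔt = 0.12·0.25 = 0.03, so R = e^0.03 = 1.0305
Risk-neutral probability p = (e^0.03 − 0.7985)/(1.2523 − 0.7985) = 0.2319/0.4538 = 0.5111
Terminal stock prices: S_uu = 47.05, S_ud = 30, S_dd = 19.13
Terminal payoffs (K − S): max(-22.05, 0) = 0, max(-5, 0) = 0, max(5.871, 0) = 5.871
Node u (S = 37.57): V_u = e^(−0.03)·[0.5111·0.0000 + 0.4889·0.0000] = 0.0000
Node d (S = 23.96): V_d = e^(−0.03)·[0.5111·0.0000 + 0.4889·5.8712] = 2.7856
Node 0 (S = 30): V_0 = e^(−0.03)·[0.5111·0.0000 + 0.4889·2.7856] = 1.3216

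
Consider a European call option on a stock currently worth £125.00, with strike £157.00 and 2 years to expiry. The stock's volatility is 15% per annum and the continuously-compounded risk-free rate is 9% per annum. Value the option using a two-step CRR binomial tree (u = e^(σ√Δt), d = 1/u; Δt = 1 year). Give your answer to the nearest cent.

CRR parameters: u = e^(σ√Δt) = e^(0.15·√1) = 1.1618, d = 1/u = 0.8607
Per-period rate: rΔt = 0.09·1 = 0.09, so R = e^0.09 = 1.0942
Risk-neutral probability p = (e^0.09 − 0.8607)/(1.1618 − 0.8607) = 0.2335/0.3011 = 0.7753
Terminal stock prices: S_uu = 168.7, S_ud = 125, S_dd = 92.6
Terminal payoffs (S − K): max(11.73, 0) = 11.73, max(-32, 0) = 0, max(-64.4, 0) = 0
Node u (S = 145.2): V_u = e^(−0.09)·[0.7753·11.7324 + 0.2247·0.0000] = 8.3133
Node d (S = 107.6): V_d = e^(−0.09)·[0.7753·0.0000 + 0.2247·0.0000] = 0.0000
Node 0 (S = 125): V_0 = e^(−0.09)·[0.7753·8.3133 + 0.2247·0.0000] = 5.8906

£5.89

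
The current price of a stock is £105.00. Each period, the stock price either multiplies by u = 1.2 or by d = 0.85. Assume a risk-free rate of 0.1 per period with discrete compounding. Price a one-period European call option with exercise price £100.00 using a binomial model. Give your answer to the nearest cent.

£16.88

Risk-neutral probability p = (1 + 0.1 − 0.85)/(1.2 − 0.85) = 0.2500/0.3500 = 0.7143
Terminal stock prices: S_u = 126, S_d = 89.25
Terminal payoffs (S − K): max(26, 0) = 26, max(-10.75, 0) = 0
Node 0 (S = 105): V_0 = 1/1.1·[0.7143·26.0000 + 0.2857·0.0000] = 16.8831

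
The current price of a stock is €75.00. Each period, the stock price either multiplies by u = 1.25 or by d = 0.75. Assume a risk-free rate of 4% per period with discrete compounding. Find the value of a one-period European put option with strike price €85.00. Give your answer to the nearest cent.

€11.61

Risk-neutral probability p = (1 + 0.04 − 0.75)/(1.25 − 0.75) = 0.2900/0.5000 = 0.5800
Terminal stock prices: S_u = 93.75, S_d = 56.25
Terminal payoffs (K − S): max(-8.75, 0) = 0, max(28.75, 0) = 28.75
Node 0 (S = 75): V_0 = 1/1.04·[0.5800·0.0000 + 0.4200·28.7500] = 11.6106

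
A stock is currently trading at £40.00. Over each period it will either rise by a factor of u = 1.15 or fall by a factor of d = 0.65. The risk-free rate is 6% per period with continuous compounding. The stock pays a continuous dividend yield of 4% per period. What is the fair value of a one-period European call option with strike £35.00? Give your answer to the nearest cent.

Per-period risk-free factor R = e^0.06 = 1.0618; dividend-adjusted growth = e^(0.06−0.04) = 1.0202.
Risk-neutral probability p = (1.0202 − 0.65)/(1.15 − 0.65) = 0.3702/0.5000 = 0.7404
Terminal stock prices: S_u = 46, S_d = 26
Terminal payoffs (S − K): max(11, 0) = 11, max(-9, 0) = 0
Node 0 (S = 40): V_0 = e^(−0.06)·[0.7404·11.0000 + 0.2596·0.0000] = 7.6701

£7.67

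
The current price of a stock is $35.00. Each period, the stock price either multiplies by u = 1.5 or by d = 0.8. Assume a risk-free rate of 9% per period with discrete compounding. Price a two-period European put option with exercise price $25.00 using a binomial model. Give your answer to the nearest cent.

Risk-neutral probability p = (1 + 0.09 − 0.8)/(1.5 − 0.8) = 0.2900/0.7000 = 0.4143
Terminal stock prices: S_uu = 78.75, S_ud = 42, S_dd = 22.4
Terminal payoffs (K − S): max(-53.75, 0) = 0, max(-17, 0) = 0, max(2.6, 0) = 2.6
Node u (S = 52.5): V_u = 1/1.09·[0.4143·0.0000 + 0.5857·0.0000] = 0.0000
Node d (S = 28): V_d = 1/1.09·[0.4143·0.0000 + 0.5857·2.6000] = 1.3971
Node 0 (S = 35): V_0 = 1/1.09·[0.4143·0.0000 + 0.5857·1.3971] = 0.7507

$0.75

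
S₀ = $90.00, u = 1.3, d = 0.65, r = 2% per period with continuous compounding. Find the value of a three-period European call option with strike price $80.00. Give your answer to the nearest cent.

Risk-neutral probability p = (e^0.02 − 0.65)/(1.3 − 0.65) = 0.3702/0.6500 = 0.5695
Terminal stock prices: S_uuu = 197.7, S_uud = 98.87, S_udd = 49.43, S_ddd = 24.72
Terminal payoffs (S − K): max(117.7, 0) = 117.7, max(18.87, 0) = 18.87, max(-30.57, 0) = 0, max(-55.28, 0) = 0
Node uu (S = 152.1): V_uu = e^(−0.02)·[0.5695·117.7300 + 0.4305·18.8650] = 73.6841
Node ud (S = 76.05): V_ud = e^(−0.02)·[0.5695·18.8650 + 0.4305·0.0000] = 10.5316
Node dd (S = 38.03): V_dd = e^(−0.02)·[0.5695·0.0000 + 0.4305·0.0000] = 0.0000
Node u (S = 117): V_u = e^(−0.02)·[0.5695·73.6841 + 0.4305·10.5316] = 45.5788
Node d (S = 58.5): V_d = e^(−0.02)·[0.5695·10.5316 + 0.4305·0.0000] = 5.8794
Node 0 (S = 90): V_0 = e^(−0.02)·[0.5695·45.5788 + 0.4305·5.8794] = 27.9257

$27.93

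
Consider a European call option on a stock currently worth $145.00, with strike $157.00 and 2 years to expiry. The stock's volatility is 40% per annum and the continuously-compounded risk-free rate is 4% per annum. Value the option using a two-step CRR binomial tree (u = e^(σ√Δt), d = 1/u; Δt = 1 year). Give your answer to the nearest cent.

CRR parameters: u = e^(σ√Δt) = e^(0.4·√1) = 1.4918, d = 1/u = 0.6703
Per-period rate: rΔt = 0.04·1 = 0.04, so R = e^0.04 = 1.0408
Risk-neutral probability p = (e^0.04 − 0.6703)/(1.4918 − 0.6703) = 0.3705/0.8215 = 0.4510
Terminal stock prices: S_uu = 322.7, S_ud = 145, S_dd = 65.15
Terminal payoffs (S − K): max(165.7, 0) = 165.7, max(-12, 0) = 0, max(-91.85, 0) = 0
Node u (S = 216.3): V_u = e^(−0.04)·[0.4510·165.7034 + 0.5490·0.0000] = 71.8004
Node d (S = 97.2): V_d = e^(−0.04)·[0.4510·0.0000 + 0.5490·0.0000] = 0.0000
Node 0 (S = 145): V_0 = e^(−0.04)·[0.4510·71.8004 + 0.5490·0.0000] = 31.1116

$31.11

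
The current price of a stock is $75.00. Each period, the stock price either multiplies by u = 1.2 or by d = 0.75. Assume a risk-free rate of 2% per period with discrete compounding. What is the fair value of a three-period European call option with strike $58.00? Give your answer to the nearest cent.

$23.94

Risk-neutral probability p = (1 + 0.02 − 0.75)/(1.2 − 0.75) = 0.2700/0.4500 = 0.6000
Terminal stock prices: S_uuu = 129.6, S_uud = 81, S_udd = 50.62, S_ddd = 31.64
Terminal payoffs (S − K): max(71.6, 0) = 71.6, max(23, 0) = 23, max(-7.375, 0) = 0, max(-26.36, 0) = 0
Node uu (S = 108): V_uu = 1/1.02·[0.6000·71.6000 + 0.4000·23.0000] = 51.1373
Node ud (S = 67.5): V_ud = 1/1.02·[0.6000·23.0000 + 0.4000·0.0000] = 13.5294
Node dd (S = 42.19): V_dd = 1/1.02·[0.6000·0.0000 + 0.4000·0.0000] = 0.0000
Node u (S = 90): V_u = 1/1.02·[0.6000·51.1373 + 0.4000·13.5294] = 35.3864
Node d (S = 56.25): V_d = 1/1.02·[0.6000·13.5294 + 0.4000·0.0000] = 7.9585
Node 0 (S = 75): V_0 = 1/1.02·[0.6000·35.3864 + 0.4000·7.9585] = 23.9365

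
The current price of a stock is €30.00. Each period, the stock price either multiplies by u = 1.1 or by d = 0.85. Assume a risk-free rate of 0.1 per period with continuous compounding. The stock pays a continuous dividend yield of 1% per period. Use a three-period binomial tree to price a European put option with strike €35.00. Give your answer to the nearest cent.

€0.22

Per-period risk-free factor R = e^0.1 = 1.1052; dividend-adjusted growth = e^(0.1−0.01) = 1.0942.
Risk-neutral probability p = (1.0942 − 0.85)/(1.1 − 0.85) = 0.2442/0.2500 = 0.9767
Terminal stock prices: S_uuu = 39.93, S_uud = 30.86, S_udd = 23.84, S_ddd = 18.42
Terminal payoffs (K − S): max(-4.93, 0) = 0, max(4.145, 0) = 4.145, max(11.16, 0) = 11.16, max(16.58, 0) = 16.58
Node uu (S = 36.3): V_uu = e^(−0.1)·[0.9767·0.0000 + 0.0233·4.1450] = 0.0874
Node ud (S = 28.05): V_ud = e^(−0.1)·[0.9767·4.1450 + 0.0233·11.1575] = 3.8984
Node dd (S = 21.67): V_dd = e^(−0.1)·[0.9767·11.1575 + 0.0233·16.5763] = 10.2100
Node u (S = 33): V_u = e^(−0.1)·[0.9767·0.0874 + 0.0233·3.8984] = 0.1594
Node d (S = 25.5): V_d = e^(−0.1)·[0.9767·3.8984 + 0.0233·10.2100] = 3.6605
Node 0 (S = 30): V_0 = e^(−0.1)·[0.9767·0.1594 + 0.0233·3.6605] = 0.2181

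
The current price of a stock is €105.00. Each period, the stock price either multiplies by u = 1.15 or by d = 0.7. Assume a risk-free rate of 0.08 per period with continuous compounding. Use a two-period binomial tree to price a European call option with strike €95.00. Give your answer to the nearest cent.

Risk-neutral probability p = (e^0.08 − 0.7)/(1.15 − 0.7) = 0.3833/0.4500 = 0.8517
Terminal stock prices: S_uu = 138.9, S_ud = 84.52, S_dd = 51.45
Terminal payoffs (S − K): max(43.86, 0) = 43.86, max(-10.48, 0) = 0, max(-43.55, 0) = 0
Node u (S = 120.7): V_u = e^(−0.08)·[0.8517·43.8625 + 0.1483·0.0000] = 34.4875
Node d (S = 73.5): V_d = e^(−0.08)·[0.8517·0.0000 + 0.1483·0.0000] = 0.0000
Node 0 (S = 105): V_0 = e^(−0.08)·[0.8517·34.4875 + 0.1483·0.0000] = 27.1162

€27.12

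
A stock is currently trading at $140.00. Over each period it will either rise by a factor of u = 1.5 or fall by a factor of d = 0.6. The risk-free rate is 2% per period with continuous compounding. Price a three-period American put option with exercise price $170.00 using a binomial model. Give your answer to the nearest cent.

$56.74

Risk-neutral probability p = (e^0.02 − 0.6)/(1.5 − 0.6) = 0.4202/0.9000 = 0.4669
Terminal stock prices: S_uuu = 472.5, S_uud = 189, S_udd = 75.6, S_ddd = 30.24
Terminal payoffs (K − S): max(-302.5, 0) = 0, max(-19, 0) = 0, max(94.4, 0) = 94.4, max(139.8, 0) = 139.8
Node uu (S = 315): continuation = e^(−0.02)·[0.4669·0.0000 + 0.5331·0.0000] = 0.0000; exercise value = 0.0000 ≤ continuation, so V_uu = 0.0000
Node ud (S = 126): continuation = e^(−0.02)·[0.4669·0.0000 + 0.5331·94.4000] = 49.3290; exercise value = 44.0000 ≤ continuation, so V_ud = 49.3290
Node dd (S = 50.4): continuation = e^(−0.02)·[0.4669·94.4000 + 0.5331·139.7600] = 116.2338; exercise value = 119.6000 > continuation, so V_dd = 119.6000 (exercise)
Node u (S = 210): continuation = e^(−0.02)·[0.4669·0.0000 + 0.5331·49.3290] = 25.7771; exercise value = 0.0000 ≤ continuation, so V_u = 25.7771
Node d (S = 84): continuation = e^(−0.02)·[0.4669·49.3290 + 0.5331·119.6000] = 85.0726; exercise value = 86.0000 > continuation, so V_d = 86.0000 (exercise)
Node 0 (S = 140): continuation = e^(−0.02)·[0.4669·25.7771 + 0.5331·86.0000] = 56.7363; exercise value = 30.0000 ≤ continuation, so V_0 = 56.7363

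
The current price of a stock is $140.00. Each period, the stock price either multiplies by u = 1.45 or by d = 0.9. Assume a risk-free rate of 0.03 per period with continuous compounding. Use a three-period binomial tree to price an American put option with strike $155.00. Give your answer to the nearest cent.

$22.80

Risk-neutral probability p = (e^0.03 − 0.9)/(1.45 − 0.9) = 0.1305/0.5500 = 0.2372
Terminal stock prices: S_uuu = 426.8, S_uud = 264.9, S_udd = 164.4, S_ddd = 102.1
Terminal payoffs (K − S): max(-271.8, 0) = 0, max(-109.9, 0) = 0, max(-9.43, 0) = 0, max(52.94, 0) = 52.94
Node uu (S = 294.4): continuation = e^(−0.03)·[0.2372·0.0000 + 0.7628·0.0000] = 0.0000; exercise value = 0.0000 ≤ continuation, so V_uu = 0.0000
Node ud (S = 182.7): continuation = e^(−0.03)·[0.2372·0.0000 + 0.7628·0.0000] = 0.0000; exercise value = 0.0000 ≤ continuation, so V_ud = 0.0000
Node dd (S = 113.4): continuation = e^(−0.03)·[0.2372·0.0000 + 0.7628·52.9400] = 39.1897; exercise value = 41.6000 > continuation, so V_dd = 41.6000 (exercise)
Node u (S = 203): continuation = e^(−0.03)·[0.2372·0.0000 + 0.7628·0.0000] = 0.0000; exercise value = 0.0000 ≤ continuation, so V_u = 0.0000
Node d (S = 126): continuation = e^(−0.03)·[0.2372·0.0000 + 0.7628·41.6000] = 30.7950; exercise value = 29.0000 ≤ continuation, so V_d = 30.7950
Node 0 (S = 140): continuation = e^(−0.03)·[0.2372·0.0000 + 0.7628·30.7950] = 22.7965; exercise value = 15.0000 ≤ continuation, so V_0 = 22.7965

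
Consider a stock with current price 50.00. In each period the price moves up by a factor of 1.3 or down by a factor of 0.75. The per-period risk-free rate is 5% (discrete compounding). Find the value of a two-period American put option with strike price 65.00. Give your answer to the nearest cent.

15.56

Risk-neutral probability p = (1 + 0.05 − 0.75)/(1.3 − 0.75) = 0.3000/0.5500 = 0.5455
Terminal stock prices: S_uu = 84.5, S_ud = 48.75, S_dd = 28.12
Terminal payoffs (K − S): max(-19.5, 0) = 0, max(16.25, 0) = 16.25, max(36.88, 0) = 36.88
Node u (S = 65): continuation = 1/1.05·[0.5455·0.0000 + 0.4545·16.2500] = 7.0346; exercise value = 0.0000 ≤ continuation, so V_u = 7.0346
Node d (S = 37.5): continuation = 1/1.05·[0.5455·16.2500 + 0.4545·36.8750] = 24.4048; exercise value = 27.5000 > continuation, so V_d = 27.5000 (exercise)
Node 0 (S = 50): continuation = 1/1.05·[0.5455·7.0346 + 0.4545·27.5000] = 15.5591; exercise value = 15.0000 ≤ continuation, so V_0 = 15.5591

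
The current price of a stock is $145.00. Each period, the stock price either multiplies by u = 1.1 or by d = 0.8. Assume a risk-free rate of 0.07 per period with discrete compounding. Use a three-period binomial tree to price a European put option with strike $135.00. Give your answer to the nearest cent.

Risk-neutral probability p = (1 + 0.07 − 0.8)/(1.1 − 0.8) = 0.2700/0.3000 = 0.9000
Terminal stock prices: S_uuu = 193, S_uud = 140.4, S_udd = 102.1, S_ddd = 74.24
Terminal payoffs (K − S): max(-58, 0) = 0, max(-5.36, 0) = 0, max(32.92, 0) = 32.92, max(60.76, 0) = 60.76
Node uu (S = 175.5): V_uu = 1/1.07·[0.9000·0.0000 + 0.1000·0.0000] = 0.0000
Node ud (S = 127.6): V_ud = 1/1.07·[0.9000·0.0000 + 0.1000·32.9200] = 3.0766
Node dd (S = 92.8): V_dd = 1/1.07·[0.9000·32.9200 + 0.1000·60.7600] = 33.3682
Node u (S = 159.5): V_u = 1/1.07·[0.9000·0.0000 + 0.1000·3.0766] = 0.2875
Node d (S = 116): V_d = 1/1.07·[0.9000·3.0766 + 0.1000·33.3682] = 5.7063
Node 0 (S = 145): V_0 = 1/1.07·[0.9000·0.2875 + 0.1000·5.7063] = 0.7752

$0.78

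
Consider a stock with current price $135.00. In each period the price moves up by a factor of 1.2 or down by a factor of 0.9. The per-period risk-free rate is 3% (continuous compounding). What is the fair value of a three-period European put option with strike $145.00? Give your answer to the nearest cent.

$12.93

Risk-neutral probability p = (e^0.03 − 0.9)/(1.2 − 0.9) = 0.1305/0.3000 = 0.4348
Terminal stock prices: S_uuu = 233.3, S_uud = 175, S_udd = 131.2, S_ddd = 98.42
Terminal payoffs (K − S): max(-88.28, 0) = 0, max(-29.96, 0) = 0, max(13.78, 0) = 13.78, max(46.58, 0) = 46.58
Node uu (S = 194.4): V_uu = e^(−0.03)·[0.4348·0.0000 + 0.5652·0.0000] = 0.0000
Node ud (S = 145.8): V_ud = e^(−0.03)·[0.4348·0.0000 + 0.5652·13.7800] = 7.5576
Node dd (S = 109.4): V_dd = e^(−0.03)·[0.4348·13.7800 + 0.5652·46.5850] = 31.3646
Node u (S = 162): V_u = e^(−0.03)·[0.4348·0.0000 + 0.5652·7.5576] = 4.1450
Node d (S = 121.5): V_d = e^(−0.03)·[0.4348·7.5576 + 0.5652·31.3646] = 20.3912
Node 0 (S = 135): V_0 = e^(−0.03)·[0.4348·4.1450 + 0.5652·20.3912] = 12.9327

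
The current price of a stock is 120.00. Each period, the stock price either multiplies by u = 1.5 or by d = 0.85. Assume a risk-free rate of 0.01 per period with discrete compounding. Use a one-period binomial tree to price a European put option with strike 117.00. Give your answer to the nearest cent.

11.20

Risk-neutral probability p = (1 + 0.01 − 0.85)/(1.5 − 0.85) = 0.1600/0.6500 = 0.2462
Terminal stock prices: S_u = 180, S_d = 102
Terminal payoffs (K − S): max(-63, 0) = 0, max(15, 0) = 15
Node 0 (S = 120): V_0 = 1/1.01·[0.2462·0.0000 + 0.7538·15.0000] = 11.1957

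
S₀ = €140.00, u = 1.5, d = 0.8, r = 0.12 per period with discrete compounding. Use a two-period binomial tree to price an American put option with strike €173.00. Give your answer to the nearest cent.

Risk-neutral probability p = (1 + 0.12 − 0.8)/(1.5 − 0.8) = 0.3200/0.7000 = 0.4571
Terminal stock prices: S_uu = 315, S_ud = 168, S_dd = 89.6
Terminal payoffs (K − S): max(-142, 0) = 0, max(5, 0) = 5, max(83.4, 0) = 83.4
Node u (S = 210): continuation = 1/1.12·[0.4571·0.0000 + 0.5429·5.0000] = 2.4235; exercise value = 0.0000 ≤ continuation, so V_u = 2.4235
Node d (S = 112): continuation = 1/1.12·[0.4571·5.0000 + 0.5429·83.4000] = 42.4643; exercise value = 61.0000 > continuation, so V_d = 61.0000 (exercise)
Node 0 (S = 140): continuation = 1/1.12·[0.4571·2.4235 + 0.5429·61.0000] = 30.5555; exercise value = 33.0000 > continuation, so V_0 = 33.0000 (exercise)

€33.00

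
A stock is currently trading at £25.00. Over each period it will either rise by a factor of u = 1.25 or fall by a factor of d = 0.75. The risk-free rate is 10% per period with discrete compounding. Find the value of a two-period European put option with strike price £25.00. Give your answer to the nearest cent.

Risk-neutral probability p = (1 + 0.1 − 0.75)/(1.25 − 0.75) = 0.3500/0.5000 = 0.7000
Terminal stock prices: S_uu = 39.06, S_ud = 23.44, S_dd = 14.06
Terminal payoffs (K − S): max(-14.06, 0) = 0, max(1.562, 0) = 1.562, max(10.94, 0) = 10.94
Node u (S = 31.25): V_u = 1/1.1·[0.7000·0.0000 + 0.3000·1.5625] = 0.4261
Node d (S = 18.75): V_d = 1/1.1·[0.7000·1.5625 + 0.3000·10.9375] = 3.9773
Node 0 (S = 25): V_0 = 1/1.1·[0.7000·0.4261 + 0.3000·3.9773] = 1.3559

£1.36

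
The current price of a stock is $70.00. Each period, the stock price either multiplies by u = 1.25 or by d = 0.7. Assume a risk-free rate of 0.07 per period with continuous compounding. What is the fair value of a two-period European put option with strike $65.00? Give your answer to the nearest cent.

$4.20

Risk-neutral probability p = (e^0.07 − 0.7)/(1.25 − 0.7) = 0.3725/0.5500 = 0.6773
Terminal stock prices: S_uu = 109.4, S_ud = 61.25, S_dd = 34.3
Terminal payoffs (K − S): max(-44.38, 0) = 0, max(3.75, 0) = 3.75, max(30.7, 0) = 30.7
Node u (S = 87.5): V_u = e^(−0.07)·[0.6773·0.0000 + 0.3227·3.7500] = 1.1284
Node d (S = 49): V_d = e^(−0.07)·[0.6773·3.7500 + 0.3227·30.7000] = 11.6056
Node 0 (S = 70): V_0 = e^(−0.07)·[0.6773·1.1284 + 0.3227·11.6056] = 4.2046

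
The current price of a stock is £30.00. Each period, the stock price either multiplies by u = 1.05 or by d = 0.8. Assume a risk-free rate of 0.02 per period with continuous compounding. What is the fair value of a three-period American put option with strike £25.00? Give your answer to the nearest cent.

£0.19

Risk-neutral probability p = (e^0.02 − 0.8)/(1.05 − 0.8) = 0.2202/0.2500 = 0.8808
Terminal stock prices: S_uuu = 34.73, S_uud = 26.46, S_udd = 20.16, S_ddd = 15.36
Terminal payoffs (K − S): max(-9.729, 0) = 0, max(-1.46, 0) = 0, max(4.84, 0) = 4.84, max(9.64, 0) = 9.64
Node uu (S = 33.08): continuation = e^(−0.02)·[0.8808·0.0000 + 0.1192·0.0000] = 0.0000; exercise value = 0.0000 ≤ continuation, so V_uu = 0.0000
Node ud (S = 25.2): continuation = e^(−0.02)·[0.8808·0.0000 + 0.1192·4.8400] = 0.5655; exercise value = 0.0000 ≤ continuation, so V_ud = 0.5655
Node dd (S = 19.2): continuation = e^(−0.02)·[0.8808·4.8400 + 0.1192·9.6400] = 5.3050; exercise value = 5.8000 > continuation, so V_dd = 5.8000 (exercise)
Node u (S = 31.5): continuation = e^(−0.02)·[0.8808·0.0000 + 0.1192·0.5655] = 0.0661; exercise value = 0.0000 ≤ continuation, so V_u = 0.0661
Node d (S = 24): continuation = e^(−0.02)·[0.8808·0.5655 + 0.1192·5.8000] = 1.1659; exercise value = 1.0000 ≤ continuation, so V_d = 1.1659
Node 0 (S = 30): continuation = e^(−0.02)·[0.8808·0.0661 + 0.1192·1.1659] = 0.1933; exercise value = 0.0000 ≤ continuation, so V_0 = 0.1933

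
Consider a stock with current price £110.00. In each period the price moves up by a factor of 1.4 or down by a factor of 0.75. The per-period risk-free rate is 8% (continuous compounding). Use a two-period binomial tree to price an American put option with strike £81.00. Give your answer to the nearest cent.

Risk-neutral probability p = (e^0.08 − 0.75)/(1.4 − 0.75) = 0.3333/0.6500 = 0.5127
Terminal stock prices: S_uu = 215.6, S_ud = 115.5, S_dd = 61.88
Terminal payoffs (K − S): max(-134.6, 0) = 0, max(-34.5, 0) = 0, max(19.12, 0) = 19.12
Node u (S = 154): continuation = e^(−0.08)·[0.5127·0.0000 + 0.4873·0.0000] = 0.0000; exercise value = 0.0000 ≤ continuation, so V_u = 0.0000
Node d (S = 82.5): continuation = e^(−0.08)·[0.5127·0.0000 + 0.4873·19.1250] = 8.6022; exercise value = 0.0000 ≤ continuation, so V_d = 8.6022
Node 0 (S = 110): continuation = e^(−0.08)·[0.5127·0.0000 + 0.4873·8.6022] = 3.8692; exercise value = 0.0000 ≤ continuation, so V_0 = 3.8692

£3.87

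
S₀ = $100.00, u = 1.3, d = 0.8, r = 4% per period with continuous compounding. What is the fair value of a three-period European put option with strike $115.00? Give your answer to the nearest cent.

Risk-neutral probability p = (e^0.04 − 0.8)/(1.3 − 0.8) = 0.2408/0.5000 = 0.4816
Terminal stock prices: S_uuu = 219.7, S_uud = 135.2, S_udd = 83.2, S_ddd = 51.2
Terminal payoffs (K − S): max(-104.7, 0) = 0, max(-20.2, 0) = 0, max(31.8, 0) = 31.8, max(63.8, 0) = 63.8
Node uu (S = 169): V_uu = e^(−0.04)·[0.4816·0.0000 + 0.5184·0.0000] = 0.0000
Node ud (S = 104): V_ud = e^(−0.04)·[0.4816·0.0000 + 0.5184·31.8000] = 15.8381
Node dd (S = 64): V_dd = e^(−0.04)·[0.4816·31.8000 + 0.5184·63.8000] = 46.4908
Node u (S = 130): V_u = e^(−0.04)·[0.4816·0.0000 + 0.5184·15.8381] = 7.8882
Node d (S = 80): V_d = e^(−0.04)·[0.4816·15.8381 + 0.5184·46.4908] = 30.4837
Node 0 (S = 100): V_0 = e^(−0.04)·[0.4816·7.8882 + 0.5184·30.4837] = 18.8326

$18.83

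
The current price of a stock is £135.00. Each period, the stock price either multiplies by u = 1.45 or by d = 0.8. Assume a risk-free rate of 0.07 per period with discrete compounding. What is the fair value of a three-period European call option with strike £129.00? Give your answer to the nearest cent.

£40.76

Risk-neutral probability p = (1 + 0.07 − 0.8)/(1.45 − 0.8) = 0.2700/0.6500 = 0.4154
Terminal stock prices: S_uuu = 411.6, S_uud = 227.1, S_udd = 125.3, S_ddd = 69.12
Terminal payoffs (S − K): max(282.6, 0) = 282.6, max(98.07, 0) = 98.07, max(-3.72, 0) = 0, max(-59.88, 0) = 0
Node uu (S = 283.8): V_uu = 1/1.07·[0.4154·282.5644 + 0.5846·98.0700] = 163.2768
Node ud (S = 156.6): V_ud = 1/1.07·[0.4154·98.0700 + 0.5846·0.0000] = 38.0717
Node dd (S = 86.4): V_dd = 1/1.07·[0.4154·0.0000 + 0.5846·0.0000] = 0.0000
Node u (S = 195.8): V_u = 1/1.07·[0.4154·163.2768 + 0.5846·38.0717] = 84.1869
Node d (S = 108): V_d = 1/1.07·[0.4154·38.0717 + 0.5846·0.0000] = 14.7798
Node 0 (S = 135): V_0 = 1/1.07·[0.4154·84.1869 + 0.5846·14.7798] = 40.7574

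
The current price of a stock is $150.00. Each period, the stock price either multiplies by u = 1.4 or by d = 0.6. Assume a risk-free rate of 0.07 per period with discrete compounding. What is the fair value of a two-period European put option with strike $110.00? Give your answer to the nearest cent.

$8.32

Risk-neutral probability p = (1 + 0.07 − 0.6)/(1.4 − 0.6) = 0.4700/0.8000 = 0.5875
Terminal stock prices: S_uu = 294, S_ud = 126, S_dd = 54
Terminal payoffs (K − S): max(-184, 0) = 0, max(-16, 0) = 0, max(56, 0) = 56
Node u (S = 210): V_u = 1/1.07·[0.5875·0.0000 + 0.4125·0.0000] = 0.0000
Node d (S = 90): V_d = 1/1.07·[0.5875·0.0000 + 0.4125·56.0000] = 21.5888
Node 0 (S = 150): V_0 = 1/1.07·[0.5875·0.0000 + 0.4125·21.5888] = 8.3228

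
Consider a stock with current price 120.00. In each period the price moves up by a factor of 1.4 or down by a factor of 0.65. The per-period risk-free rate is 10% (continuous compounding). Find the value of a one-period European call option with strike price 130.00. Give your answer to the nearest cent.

Risk-neutral probability p = (e^0.1 − 0.65)/(1.4 − 0.65) = 0.4552/0.7500 = 0.6069
Terminal stock prices: S_u = 168, S_d = 78
Terminal payoffs (S − K): max(38, 0) = 38, max(-52, 0) = 0
Node 0 (S = 120): V_0 = e^(−0.1)·[0.6069·38.0000 + 0.3931·0.0000] = 20.8674

20.87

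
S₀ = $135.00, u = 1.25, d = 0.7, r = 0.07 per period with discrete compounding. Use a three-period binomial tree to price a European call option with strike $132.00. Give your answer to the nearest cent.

Risk-neutral probability p = (1 + 0.07 − 0.7)/(1.25 − 0.7) = 0.3700/0.5500 = 0.6727
Terminal stock prices: S_uuu = 263.7, S_uud = 147.7, S_udd = 82.69, S_ddd = 46.3
Terminal payoffs (S − K): max(131.7, 0) = 131.7, max(15.66, 0) = 15.66, max(-49.31, 0) = 0, max(-85.7, 0) = 0
Node uu (S = 210.9): V_uu = 1/1.07·[0.6727·131.6719 + 0.3273·15.6562] = 87.5730
Node ud (S = 118.1): V_ud = 1/1.07·[0.6727·15.6562 + 0.3273·0.0000] = 9.8434
Node dd (S = 66.15): V_dd = 1/1.07·[0.6727·0.0000 + 0.3273·0.0000] = 0.0000
Node u (S = 168.8): V_u = 1/1.07·[0.6727·87.5730 + 0.3273·9.8434] = 58.0694
Node d (S = 94.5): V_d = 1/1.07·[0.6727·9.8434 + 0.3273·0.0000] = 6.1887
Node 0 (S = 135): V_0 = 1/1.07·[0.6727·58.0694 + 0.3273·6.1887] = 38.4021

$38.40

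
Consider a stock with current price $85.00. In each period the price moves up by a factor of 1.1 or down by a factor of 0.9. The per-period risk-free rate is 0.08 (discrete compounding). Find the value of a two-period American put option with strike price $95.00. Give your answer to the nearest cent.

$10.00

Risk-neutral probability p = (1 + 0.08 − 0.9)/(1.1 − 0.9) = 0.1800/0.2000 = 0.9000
Terminal stock prices: S_uu = 102.9, S_ud = 84.15, S_dd = 68.85
Terminal payoffs (K − S): max(-7.85, 0) = 0, max(10.85, 0) = 10.85, max(26.15, 0) = 26.15
Node u (S = 93.5): continuation = 1/1.08·[0.9000·0.0000 + 0.1000·10.8500] = 1.0046; exercise value = 1.5000 > continuation, so V_u = 1.5000 (exercise)
Node d (S = 76.5): continuation = 1/1.08·[0.9000·10.8500 + 0.1000·26.1500] = 11.4630; exercise value = 18.5000 > continuation, so V_d = 18.5000 (exercise)
Node 0 (S = 85): continuation = 1/1.08·[0.9000·1.5000 + 0.1000·18.5000] = 2.9630; exercise value = 10.0000 > continuation, so V_0 = 10.0000 (exercise)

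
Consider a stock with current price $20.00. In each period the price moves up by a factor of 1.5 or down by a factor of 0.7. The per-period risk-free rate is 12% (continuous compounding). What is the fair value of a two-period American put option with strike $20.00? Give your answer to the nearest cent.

$2.48

Risk-neutral probability p = (e^0.12 − 0.7)/(1.5 − 0.7) = 0.4275/0.8000 = 0.5344
Terminal stock prices: S_uu = 45, S_ud = 21, S_dd = 9.8
Terminal payoffs (K − S): max(-25, 0) = 0, max(-1, 0) = 0, max(10.2, 0) = 10.2
Node u (S = 30): continuation = e^(−0.12)·[0.5344·0.0000 + 0.4656·0.0000] = 0.0000; exercise value = 0.0000 ≤ continuation, so V_u = 0.0000
Node d (S = 14): continuation = e^(−0.12)·[0.5344·0.0000 + 0.4656·10.2000] = 4.2124; exercise value = 6.0000 > continuation, so V_d = 6.0000 (exercise)
Node 0 (S = 20): continuation = e^(−0.12)·[0.5344·0.0000 + 0.4656·6.0000] = 2.4779; exercise value = 0.0000 ≤ continuation, so V_0 = 2.4779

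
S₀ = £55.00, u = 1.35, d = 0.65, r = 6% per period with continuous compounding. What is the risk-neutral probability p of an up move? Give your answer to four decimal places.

p = 0.5883

Risk-neutral probability p = (e^0.06 − 0.65)/(1.35 − 0.65) = 0.4118/0.7000 = 0.5883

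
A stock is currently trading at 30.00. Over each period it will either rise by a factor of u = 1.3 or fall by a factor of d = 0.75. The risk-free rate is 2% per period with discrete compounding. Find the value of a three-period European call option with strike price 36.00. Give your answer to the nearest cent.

4.04

Risk-neutral probability p = (1 + 0.02 − 0.75)/(1.3 − 0.75) = 0.2700/0.5500 = 0.4909
Terminal stock prices: S_uuu = 65.91, S_uud = 38.03, S_udd = 21.94, S_ddd = 12.66
Terminal payoffs (S − K): max(29.91, 0) = 29.91, max(2.025, 0) = 2.025, max(-14.06, 0) = 0, max(-23.34, 0) = 0
Node uu (S = 50.7): V_uu = 1/1.02·[0.4909·29.9100 + 0.5091·2.0250] = 15.4059
Node ud (S = 29.25): V_ud = 1/1.02·[0.4909·2.0250 + 0.5091·0.0000] = 0.9746
Node dd (S = 16.88): V_dd = 1/1.02·[0.4909·0.0000 + 0.5091·0.0000] = 0.0000
Node u (S = 39): V_u = 1/1.02·[0.4909·15.4059 + 0.5091·0.9746] = 7.9010
Node d (S = 22.5): V_d = 1/1.02·[0.4909·0.9746 + 0.5091·0.0000] = 0.4691
Node 0 (S = 30): V_0 = 1/1.02·[0.4909·7.9010 + 0.5091·0.4691] = 4.0367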